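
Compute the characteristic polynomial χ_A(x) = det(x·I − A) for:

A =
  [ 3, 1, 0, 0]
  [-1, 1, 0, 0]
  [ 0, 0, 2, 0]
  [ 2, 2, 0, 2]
x^4 - 8*x^3 + 24*x^2 - 32*x + 16

Expanding det(x·I − A) (e.g. by cofactor expansion or by noting that A is similar to its Jordan form J, which has the same characteristic polynomial as A) gives
  χ_A(x) = x^4 - 8*x^3 + 24*x^2 - 32*x + 16
which factors as (x - 2)^4. The eigenvalues (with algebraic multiplicities) are λ = 2 with multiplicity 4.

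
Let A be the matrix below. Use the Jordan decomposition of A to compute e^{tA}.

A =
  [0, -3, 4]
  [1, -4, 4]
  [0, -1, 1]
e^{tA} =
  [-t^2*exp(-t) + t*exp(-t) + exp(-t), t^2*exp(-t) - 3*t*exp(-t), 4*t*exp(-t)]
  [-t^2*exp(-t) + t*exp(-t), t^2*exp(-t) - 3*t*exp(-t) + exp(-t), 4*t*exp(-t)]
  [-t^2*exp(-t)/2, t^2*exp(-t)/2 - t*exp(-t), 2*t*exp(-t) + exp(-t)]

Strategy: write A = P · J · P⁻¹ where J is a Jordan canonical form, so e^{tA} = P · e^{tJ} · P⁻¹, and e^{tJ} can be computed block-by-block.

A has Jordan form
J =
  [-1,  1,  0]
  [ 0, -1,  1]
  [ 0,  0, -1]
(up to reordering of blocks).

Per-block formulas:
  For a 3×3 Jordan block J_3(-1): exp(t · J_3(-1)) = e^(-1t)·(I + t·N + (t^2/2)·N^2), where N is the 3×3 nilpotent shift.

After assembling e^{tJ} and conjugating by P, we get:

e^{tA} =
  [-t^2*exp(-t) + t*exp(-t) + exp(-t), t^2*exp(-t) - 3*t*exp(-t), 4*t*exp(-t)]
  [-t^2*exp(-t) + t*exp(-t), t^2*exp(-t) - 3*t*exp(-t) + exp(-t), 4*t*exp(-t)]
  [-t^2*exp(-t)/2, t^2*exp(-t)/2 - t*exp(-t), 2*t*exp(-t) + exp(-t)]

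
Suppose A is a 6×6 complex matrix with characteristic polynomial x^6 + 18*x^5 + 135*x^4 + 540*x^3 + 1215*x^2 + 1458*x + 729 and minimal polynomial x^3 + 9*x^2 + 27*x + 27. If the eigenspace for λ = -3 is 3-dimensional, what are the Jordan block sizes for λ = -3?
Block sizes for λ = -3: [3, 2, 1]

Step 1 — from the characteristic polynomial, algebraic multiplicity of λ = -3 is 6. From dim ker(A − (-3)·I) = 3, there are exactly 3 Jordan blocks for λ = -3.
Step 2 — from the minimal polynomial, the factor (x + 3)^3 tells us the largest block for λ = -3 has size 3.
Step 3 — with total size 6, 3 blocks, and largest block 3, the block sizes (in nonincreasing order) are [3, 2, 1].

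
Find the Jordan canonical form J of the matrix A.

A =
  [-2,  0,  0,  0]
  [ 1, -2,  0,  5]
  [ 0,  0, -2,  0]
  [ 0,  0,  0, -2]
J_2(-2) ⊕ J_1(-2) ⊕ J_1(-2)

The characteristic polynomial is
  det(x·I − A) = x^4 + 8*x^3 + 24*x^2 + 32*x + 16 = (x + 2)^4

Eigenvalues and multiplicities (the geometric multiplicity of λ is n − rank(A − λI), which equals the number of Jordan blocks for λ):
  λ = -2: algebraic multiplicity = 4, geometric multiplicity = 3

Determining the block sizes for each eigenvalue:
  λ = -2: 3 blocks summing to 4 forces exactly one block of size 2 and the rest size 1 → block sizes [2, 1, 1]

Assembling the blocks gives a Jordan form
J =
  [-2,  1,  0,  0]
  [ 0, -2,  0,  0]
  [ 0,  0, -2,  0]
  [ 0,  0,  0, -2]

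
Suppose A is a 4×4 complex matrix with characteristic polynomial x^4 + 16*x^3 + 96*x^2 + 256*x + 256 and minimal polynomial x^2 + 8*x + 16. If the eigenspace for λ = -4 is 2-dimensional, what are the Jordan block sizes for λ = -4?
Block sizes for λ = -4: [2, 2]

Step 1 — from the characteristic polynomial, algebraic multiplicity of λ = -4 is 4. From dim ker(A − (-4)·I) = 2, there are exactly 2 Jordan blocks for λ = -4.
Step 2 — from the minimal polynomial, the factor (x + 4)^2 tells us the largest block for λ = -4 has size 2.
Step 3 — with total size 4, 2 blocks, and largest block 2, the block sizes (in nonincreasing order) are [2, 2].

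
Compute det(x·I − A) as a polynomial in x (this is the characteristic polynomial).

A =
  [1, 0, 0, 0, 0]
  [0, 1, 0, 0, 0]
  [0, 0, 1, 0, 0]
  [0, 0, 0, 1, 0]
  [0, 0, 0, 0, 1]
x^5 - 5*x^4 + 10*x^3 - 10*x^2 + 5*x - 1

Expanding det(x·I − A) (e.g. by cofactor expansion or by noting that A is similar to its Jordan form J, which has the same characteristic polynomial as A) gives
  χ_A(x) = x^5 - 5*x^4 + 10*x^3 - 10*x^2 + 5*x - 1
which factors as (x - 1)^5. The eigenvalues (with algebraic multiplicities) are λ = 1 with multiplicity 5.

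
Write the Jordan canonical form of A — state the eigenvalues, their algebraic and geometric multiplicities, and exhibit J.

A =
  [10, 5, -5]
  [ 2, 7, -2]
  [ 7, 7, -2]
J_2(5) ⊕ J_1(5)

The characteristic polynomial is
  det(x·I − A) = x^3 - 15*x^2 + 75*x - 125 = (x - 5)^3

Eigenvalues and multiplicities (the geometric multiplicity of λ is n − rank(A − λI), which equals the number of Jordan blocks for λ):
  λ = 5: algebraic multiplicity = 3, geometric multiplicity = 2

Determining the block sizes for each eigenvalue:
  λ = 5: 2 blocks summing to 3 forces exactly one block of size 2 and the rest size 1 → block sizes [2, 1]

Assembling the blocks gives a Jordan form
J =
  [5, 1, 0]
  [0, 5, 0]
  [0, 0, 5]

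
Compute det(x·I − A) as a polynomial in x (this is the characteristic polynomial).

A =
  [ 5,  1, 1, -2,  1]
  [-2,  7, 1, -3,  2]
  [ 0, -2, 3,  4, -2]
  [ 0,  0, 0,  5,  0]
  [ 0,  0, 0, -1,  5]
x^5 - 25*x^4 + 250*x^3 - 1250*x^2 + 3125*x - 3125

Expanding det(x·I − A) (e.g. by cofactor expansion or by noting that A is similar to its Jordan form J, which has the same characteristic polynomial as A) gives
  χ_A(x) = x^5 - 25*x^4 + 250*x^3 - 1250*x^2 + 3125*x - 3125
which factors as (x - 5)^5. The eigenvalues (with algebraic multiplicities) are λ = 5 with multiplicity 5.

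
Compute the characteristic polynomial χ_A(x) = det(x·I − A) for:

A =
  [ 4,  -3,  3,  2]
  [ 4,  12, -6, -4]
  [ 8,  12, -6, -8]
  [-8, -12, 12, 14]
x^4 - 24*x^3 + 216*x^2 - 864*x + 1296

Expanding det(x·I − A) (e.g. by cofactor expansion or by noting that A is similar to its Jordan form J, which has the same characteristic polynomial as A) gives
  χ_A(x) = x^4 - 24*x^3 + 216*x^2 - 864*x + 1296
which factors as (x - 6)^4. The eigenvalues (with algebraic multiplicities) are λ = 6 with multiplicity 4.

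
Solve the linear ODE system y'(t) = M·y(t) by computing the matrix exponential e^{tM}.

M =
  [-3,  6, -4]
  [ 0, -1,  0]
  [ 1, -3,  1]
e^{tM} =
  [-2*t*exp(-t) + exp(-t), 6*t*exp(-t), -4*t*exp(-t)]
  [0, exp(-t), 0]
  [t*exp(-t), -3*t*exp(-t), 2*t*exp(-t) + exp(-t)]

Strategy: write M = P · J · P⁻¹ where J is a Jordan canonical form, so e^{tM} = P · e^{tJ} · P⁻¹, and e^{tJ} can be computed block-by-block.

M has Jordan form
J =
  [-1,  1,  0]
  [ 0, -1,  0]
  [ 0,  0, -1]
(up to reordering of blocks).

Per-block formulas:
  For a 1×1 block at λ = -1: exp(t · [-1]) = [e^(-1t)].
  For a 2×2 Jordan block J_2(-1): exp(t · J_2(-1)) = e^(-1t)·(I + t·N), where N is the 2×2 nilpotent shift.

After assembling e^{tJ} and conjugating by P, we get:

e^{tM} =
  [-2*t*exp(-t) + exp(-t), 6*t*exp(-t), -4*t*exp(-t)]
  [0, exp(-t), 0]
  [t*exp(-t), -3*t*exp(-t), 2*t*exp(-t) + exp(-t)]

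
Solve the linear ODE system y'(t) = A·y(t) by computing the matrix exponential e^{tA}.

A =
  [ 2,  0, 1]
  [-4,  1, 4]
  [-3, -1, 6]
e^{tA} =
  [-t^2*exp(3*t) - t*exp(3*t) + exp(3*t), -t^2*exp(3*t)/2, t^2*exp(3*t) + t*exp(3*t)]
  [-4*t*exp(3*t), -2*t*exp(3*t) + exp(3*t), 4*t*exp(3*t)]
  [-t^2*exp(3*t) - 3*t*exp(3*t), -t^2*exp(3*t)/2 - t*exp(3*t), t^2*exp(3*t) + 3*t*exp(3*t) + exp(3*t)]

Strategy: write A = P · J · P⁻¹ where J is a Jordan canonical form, so e^{tA} = P · e^{tJ} · P⁻¹, and e^{tJ} can be computed block-by-block.

A has Jordan form
J =
  [3, 1, 0]
  [0, 3, 1]
  [0, 0, 3]
(up to reordering of blocks).

Per-block formulas:
  For a 3×3 Jordan block J_3(3): exp(t · J_3(3)) = e^(3t)·(I + t·N + (t^2/2)·N^2), where N is the 3×3 nilpotent shift.

After assembling e^{tJ} and conjugating by P, we get:

e^{tA} =
  [-t^2*exp(3*t) - t*exp(3*t) + exp(3*t), -t^2*exp(3*t)/2, t^2*exp(3*t) + t*exp(3*t)]
  [-4*t*exp(3*t), -2*t*exp(3*t) + exp(3*t), 4*t*exp(3*t)]
  [-t^2*exp(3*t) - 3*t*exp(3*t), -t^2*exp(3*t)/2 - t*exp(3*t), t^2*exp(3*t) + 3*t*exp(3*t) + exp(3*t)]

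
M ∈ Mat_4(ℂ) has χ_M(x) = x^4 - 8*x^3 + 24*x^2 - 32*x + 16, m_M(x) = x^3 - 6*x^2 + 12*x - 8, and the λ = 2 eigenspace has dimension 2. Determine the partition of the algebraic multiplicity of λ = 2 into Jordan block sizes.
Block sizes for λ = 2: [3, 1]

Step 1 — from the characteristic polynomial, algebraic multiplicity of λ = 2 is 4. From dim ker(M − (2)·I) = 2, there are exactly 2 Jordan blocks for λ = 2.
Step 2 — from the minimal polynomial, the factor (x − 2)^3 tells us the largest block for λ = 2 has size 3.
Step 3 — with total size 4, 2 blocks, and largest block 3, the block sizes (in nonincreasing order) are [3, 1].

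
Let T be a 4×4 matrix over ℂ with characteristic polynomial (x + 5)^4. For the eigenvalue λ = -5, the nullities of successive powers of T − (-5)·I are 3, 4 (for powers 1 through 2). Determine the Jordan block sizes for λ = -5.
Block sizes for λ = -5: [2, 1, 1]

From the dimensions of kernels of powers, the number of Jordan blocks of size at least j is d_j − d_{j−1} where d_j = dim ker(N^j) (with d_0 = 0). Computing the differences gives [3, 1].
The number of blocks of size exactly k is (#blocks of size ≥ k) − (#blocks of size ≥ k + 1), so the partition is: 2 block(s) of size 1, 1 block(s) of size 2.
In nonincreasing order the block sizes are [2, 1, 1].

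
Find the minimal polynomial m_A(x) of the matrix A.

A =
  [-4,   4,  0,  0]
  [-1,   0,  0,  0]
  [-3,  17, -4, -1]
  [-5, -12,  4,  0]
x^2 + 4*x + 4

The characteristic polynomial is χ_A(x) = (x + 2)^4, so the eigenvalues are known. The minimal polynomial is
  m_A(x) = Π_λ (x − λ)^{k_λ}
where k_λ is the size of the *largest* Jordan block for λ (equivalently, the smallest k with (A − λI)^k v = 0 for every generalised eigenvector v of λ).

  λ = -2: largest Jordan block has size 2, contributing (x + 2)^2

So m_A(x) = (x + 2)^2 = x^2 + 4*x + 4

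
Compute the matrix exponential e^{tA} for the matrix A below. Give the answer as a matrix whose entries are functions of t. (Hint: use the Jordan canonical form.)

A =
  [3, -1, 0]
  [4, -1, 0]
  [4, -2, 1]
e^{tA} =
  [2*t*exp(t) + exp(t), -t*exp(t), 0]
  [4*t*exp(t), -2*t*exp(t) + exp(t), 0]
  [4*t*exp(t), -2*t*exp(t), exp(t)]

Strategy: write A = P · J · P⁻¹ where J is a Jordan canonical form, so e^{tA} = P · e^{tJ} · P⁻¹, and e^{tJ} can be computed block-by-block.

A has Jordan form
J =
  [1, 1, 0]
  [0, 1, 0]
  [0, 0, 1]
(up to reordering of blocks).

Per-block formulas:
  For a 2×2 Jordan block J_2(1): exp(t · J_2(1)) = e^(1t)·(I + t·N), where N is the 2×2 nilpotent shift.
  For a 1×1 block at λ = 1: exp(t · [1]) = [e^(1t)].

After assembling e^{tJ} and conjugating by P, we get:

e^{tA} =
  [2*t*exp(t) + exp(t), -t*exp(t), 0]
  [4*t*exp(t), -2*t*exp(t) + exp(t), 0]
  [4*t*exp(t), -2*t*exp(t), exp(t)]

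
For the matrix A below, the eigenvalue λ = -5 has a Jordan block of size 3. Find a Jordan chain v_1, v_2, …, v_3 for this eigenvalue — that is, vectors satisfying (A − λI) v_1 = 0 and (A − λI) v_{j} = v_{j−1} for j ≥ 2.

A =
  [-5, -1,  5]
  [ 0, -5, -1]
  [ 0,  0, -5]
A Jordan chain for λ = -5 of length 3:
v_1 = (1, 0, 0)ᵀ
v_2 = (5, -1, 0)ᵀ
v_3 = (0, 0, 1)ᵀ

Let N = A − (-5)·I. We want v_3 with N^3 v_3 = 0 but N^2 v_3 ≠ 0; then v_{j-1} := N · v_j for j = 3, …, 2.

Pick v_3 = (0, 0, 1)ᵀ.
Then v_2 = N · v_3 = (5, -1, 0)ᵀ.
Then v_1 = N · v_2 = (1, 0, 0)ᵀ.

Sanity check: (A − (-5)·I) v_1 = (0, 0, 0)ᵀ = 0. ✓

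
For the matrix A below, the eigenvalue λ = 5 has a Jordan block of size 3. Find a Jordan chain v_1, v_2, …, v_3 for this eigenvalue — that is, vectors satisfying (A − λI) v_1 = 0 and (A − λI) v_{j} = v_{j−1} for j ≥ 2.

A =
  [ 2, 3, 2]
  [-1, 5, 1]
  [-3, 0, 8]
A Jordan chain for λ = 5 of length 3:
v_1 = (-9, -3, -9)ᵀ
v_2 = (3, 0, 0)ᵀ
v_3 = (0, 1, 0)ᵀ

Let N = A − (5)·I. We want v_3 with N^3 v_3 = 0 but N^2 v_3 ≠ 0; then v_{j-1} := N · v_j for j = 3, …, 2.

Pick v_3 = (0, 1, 0)ᵀ.
Then v_2 = N · v_3 = (3, 0, 0)ᵀ.
Then v_1 = N · v_2 = (-9, -3, -9)ᵀ.

Sanity check: (A − (5)·I) v_1 = (0, 0, 0)ᵀ = 0. ✓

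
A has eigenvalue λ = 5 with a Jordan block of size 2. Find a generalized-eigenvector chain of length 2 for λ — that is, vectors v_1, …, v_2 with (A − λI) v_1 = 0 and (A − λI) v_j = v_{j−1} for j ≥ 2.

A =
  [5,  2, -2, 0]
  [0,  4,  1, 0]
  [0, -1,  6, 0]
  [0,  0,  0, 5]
A Jordan chain for λ = 5 of length 2:
v_1 = (2, -1, -1, 0)ᵀ
v_2 = (0, 1, 0, 0)ᵀ

Let N = A − (5)·I. We want v_2 with N^2 v_2 = 0 but N^1 v_2 ≠ 0; then v_{j-1} := N · v_j for j = 2, …, 2.

Pick v_2 = (0, 1, 0, 0)ᵀ.
Then v_1 = N · v_2 = (2, -1, -1, 0)ᵀ.

Sanity check: (A − (5)·I) v_1 = (0, 0, 0, 0)ᵀ = 0. ✓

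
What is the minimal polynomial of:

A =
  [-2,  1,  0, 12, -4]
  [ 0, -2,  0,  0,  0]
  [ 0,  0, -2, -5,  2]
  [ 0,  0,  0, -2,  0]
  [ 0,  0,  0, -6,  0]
x^3 + 4*x^2 + 4*x

The characteristic polynomial is χ_A(x) = x*(x + 2)^4, so the eigenvalues are known. The minimal polynomial is
  m_A(x) = Π_λ (x − λ)^{k_λ}
where k_λ is the size of the *largest* Jordan block for λ (equivalently, the smallest k with (A − λI)^k v = 0 for every generalised eigenvector v of λ).

  λ = -2: largest Jordan block has size 2, contributing (x + 2)^2
  λ = 0: largest Jordan block has size 1, contributing (x − 0)

So m_A(x) = x*(x + 2)^2 = x^3 + 4*x^2 + 4*x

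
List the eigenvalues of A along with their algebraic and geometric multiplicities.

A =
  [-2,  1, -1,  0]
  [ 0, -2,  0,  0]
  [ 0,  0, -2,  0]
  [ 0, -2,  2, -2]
λ = -2: alg = 4, geom = 3

Step 1 — factor the characteristic polynomial to read off the algebraic multiplicities:
  χ_A(x) = (x + 2)^4

Step 2 — compute geometric multiplicities via the rank-nullity identity g(λ) = n − rank(A − λI):
  rank(A − (-2)·I) = 1, so dim ker(A − (-2)·I) = n − 1 = 3

Summary:
  λ = -2: algebraic multiplicity = 4, geometric multiplicity = 3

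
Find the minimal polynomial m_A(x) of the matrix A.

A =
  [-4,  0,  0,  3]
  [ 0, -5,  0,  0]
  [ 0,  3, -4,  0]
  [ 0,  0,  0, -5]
x^2 + 9*x + 20

The characteristic polynomial is χ_A(x) = (x + 4)^2*(x + 5)^2, so the eigenvalues are known. The minimal polynomial is
  m_A(x) = Π_λ (x − λ)^{k_λ}
where k_λ is the size of the *largest* Jordan block for λ (equivalently, the smallest k with (A − λI)^k v = 0 for every generalised eigenvector v of λ).

  λ = -5: largest Jordan block has size 1, contributing (x + 5)
  λ = -4: largest Jordan block has size 1, contributing (x + 4)

So m_A(x) = (x + 4)*(x + 5) = x^2 + 9*x + 20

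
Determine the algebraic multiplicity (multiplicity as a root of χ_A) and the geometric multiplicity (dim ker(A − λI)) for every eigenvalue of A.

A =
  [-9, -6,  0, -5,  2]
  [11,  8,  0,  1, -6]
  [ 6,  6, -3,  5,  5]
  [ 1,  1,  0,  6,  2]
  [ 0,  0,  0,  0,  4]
λ = -3: alg = 2, geom = 2; λ = 4: alg = 3, geom = 2

Step 1 — factor the characteristic polynomial to read off the algebraic multiplicities:
  χ_A(x) = (x - 4)^3*(x + 3)^2

Step 2 — compute geometric multiplicities via the rank-nullity identity g(λ) = n − rank(A − λI):
  rank(A − (-3)·I) = 3, so dim ker(A − (-3)·I) = n − 3 = 2
  rank(A − (4)·I) = 3, so dim ker(A − (4)·I) = n − 3 = 2

Summary:
  λ = -3: algebraic multiplicity = 2, geometric multiplicity = 2
  λ = 4: algebraic multiplicity = 3, geometric multiplicity = 2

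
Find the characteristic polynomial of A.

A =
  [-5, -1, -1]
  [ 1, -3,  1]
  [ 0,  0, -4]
x^3 + 12*x^2 + 48*x + 64

Expanding det(x·I − A) (e.g. by cofactor expansion or by noting that A is similar to its Jordan form J, which has the same characteristic polynomial as A) gives
  χ_A(x) = x^3 + 12*x^2 + 48*x + 64
which factors as (x + 4)^3. The eigenvalues (with algebraic multiplicities) are λ = -4 with multiplicity 3.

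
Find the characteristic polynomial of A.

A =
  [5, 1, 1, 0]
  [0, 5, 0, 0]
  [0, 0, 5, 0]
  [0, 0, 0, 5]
x^4 - 20*x^3 + 150*x^2 - 500*x + 625

Expanding det(x·I − A) (e.g. by cofactor expansion or by noting that A is similar to its Jordan form J, which has the same characteristic polynomial as A) gives
  χ_A(x) = x^4 - 20*x^3 + 150*x^2 - 500*x + 625
which factors as (x - 5)^4. The eigenvalues (with algebraic multiplicities) are λ = 5 with multiplicity 4.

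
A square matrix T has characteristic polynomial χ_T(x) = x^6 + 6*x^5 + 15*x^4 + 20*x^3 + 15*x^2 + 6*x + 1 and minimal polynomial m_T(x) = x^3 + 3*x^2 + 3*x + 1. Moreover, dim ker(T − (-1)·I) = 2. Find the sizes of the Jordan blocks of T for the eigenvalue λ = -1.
Block sizes for λ = -1: [3, 3]

Step 1 — from the characteristic polynomial, algebraic multiplicity of λ = -1 is 6. From dim ker(T − (-1)·I) = 2, there are exactly 2 Jordan blocks for λ = -1.
Step 2 — from the minimal polynomial, the factor (x + 1)^3 tells us the largest block for λ = -1 has size 3.
Step 3 — with total size 6, 2 blocks, and largest block 3, the block sizes (in nonincreasing order) are [3, 3].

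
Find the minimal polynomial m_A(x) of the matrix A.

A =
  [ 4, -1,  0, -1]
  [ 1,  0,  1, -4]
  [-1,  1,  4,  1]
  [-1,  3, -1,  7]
x^4 - 15*x^3 + 84*x^2 - 208*x + 192

The characteristic polynomial is χ_A(x) = (x - 4)^3*(x - 3), so the eigenvalues are known. The minimal polynomial is
  m_A(x) = Π_λ (x − λ)^{k_λ}
where k_λ is the size of the *largest* Jordan block for λ (equivalently, the smallest k with (A − λI)^k v = 0 for every generalised eigenvector v of λ).

  λ = 3: largest Jordan block has size 1, contributing (x − 3)
  λ = 4: largest Jordan block has size 3, contributing (x − 4)^3

So m_A(x) = (x - 4)^3*(x - 3) = x^4 - 15*x^3 + 84*x^2 - 208*x + 192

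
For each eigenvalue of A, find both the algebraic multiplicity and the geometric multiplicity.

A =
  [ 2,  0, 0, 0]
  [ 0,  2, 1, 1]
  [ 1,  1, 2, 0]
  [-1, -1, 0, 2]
λ = 2: alg = 4, geom = 2

Step 1 — factor the characteristic polynomial to read off the algebraic multiplicities:
  χ_A(x) = (x - 2)^4

Step 2 — compute geometric multiplicities via the rank-nullity identity g(λ) = n − rank(A − λI):
  rank(A − (2)·I) = 2, so dim ker(A − (2)·I) = n − 2 = 2

Summary:
  λ = 2: algebraic multiplicity = 4, geometric multiplicity = 2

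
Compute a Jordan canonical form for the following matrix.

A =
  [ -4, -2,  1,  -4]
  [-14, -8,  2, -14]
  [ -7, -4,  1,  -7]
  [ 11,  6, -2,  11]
J_3(0) ⊕ J_1(0)

The characteristic polynomial is
  det(x·I − A) = x^4

Eigenvalues and multiplicities (the geometric multiplicity of λ is n − rank(A − λI), which equals the number of Jordan blocks for λ):
  λ = 0: algebraic multiplicity = 4, geometric multiplicity = 2

Determining the block sizes for each eigenvalue:
  λ = 0: with am = 4 and gm = 2, the partition is not yet determined (e.g. several partitions of 4 into 2 parts exist). Let N = A − (0)·I. Computing rank(N^1) = 2, rank(N^2) = 1, rank(N^3) = 0; the number of blocks of size ≥ j is rank(N^{j−1}) − rank(N^j), giving [2, 1, 1]. So we have 1 block(s) of size 3, 1 block(s) of size 1 → block sizes [3, 1]

Assembling the blocks gives a Jordan form
J =
  [0, 1, 0, 0]
  [0, 0, 1, 0]
  [0, 0, 0, 0]
  [0, 0, 0, 0]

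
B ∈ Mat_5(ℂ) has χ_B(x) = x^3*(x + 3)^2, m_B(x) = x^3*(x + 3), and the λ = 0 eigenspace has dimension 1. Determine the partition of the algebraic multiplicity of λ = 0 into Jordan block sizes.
Block sizes for λ = 0: [3]

Step 1 — from the characteristic polynomial, algebraic multiplicity of λ = 0 is 3. From dim ker(B − (0)·I) = 1, there are exactly 1 Jordan blocks for λ = 0.
Step 2 — from the minimal polynomial, the factor (x − 0)^3 tells us the largest block for λ = 0 has size 3.
Step 3 — with total size 3, 1 blocks, and largest block 3, the block sizes (in nonincreasing order) are [3].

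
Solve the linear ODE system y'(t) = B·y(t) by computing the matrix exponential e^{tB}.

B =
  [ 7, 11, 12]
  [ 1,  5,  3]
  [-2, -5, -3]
e^{tB} =
  [3*t^2*exp(3*t)/2 + 4*t*exp(3*t) + exp(3*t), 3*t^2*exp(3*t) + 11*t*exp(3*t), 9*t^2*exp(3*t)/2 + 12*t*exp(3*t)]
  [t*exp(3*t), 2*t*exp(3*t) + exp(3*t), 3*t*exp(3*t)]
  [-t^2*exp(3*t)/2 - 2*t*exp(3*t), -t^2*exp(3*t) - 5*t*exp(3*t), -3*t^2*exp(3*t)/2 - 6*t*exp(3*t) + exp(3*t)]

Strategy: write B = P · J · P⁻¹ where J is a Jordan canonical form, so e^{tB} = P · e^{tJ} · P⁻¹, and e^{tJ} can be computed block-by-block.

B has Jordan form
J =
  [3, 1, 0]
  [0, 3, 1]
  [0, 0, 3]
(up to reordering of blocks).

Per-block formulas:
  For a 3×3 Jordan block J_3(3): exp(t · J_3(3)) = e^(3t)·(I + t·N + (t^2/2)·N^2), where N is the 3×3 nilpotent shift.

After assembling e^{tJ} and conjugating by P, we get:

e^{tB} =
  [3*t^2*exp(3*t)/2 + 4*t*exp(3*t) + exp(3*t), 3*t^2*exp(3*t) + 11*t*exp(3*t), 9*t^2*exp(3*t)/2 + 12*t*exp(3*t)]
  [t*exp(3*t), 2*t*exp(3*t) + exp(3*t), 3*t*exp(3*t)]
  [-t^2*exp(3*t)/2 - 2*t*exp(3*t), -t^2*exp(3*t) - 5*t*exp(3*t), -3*t^2*exp(3*t)/2 - 6*t*exp(3*t) + exp(3*t)]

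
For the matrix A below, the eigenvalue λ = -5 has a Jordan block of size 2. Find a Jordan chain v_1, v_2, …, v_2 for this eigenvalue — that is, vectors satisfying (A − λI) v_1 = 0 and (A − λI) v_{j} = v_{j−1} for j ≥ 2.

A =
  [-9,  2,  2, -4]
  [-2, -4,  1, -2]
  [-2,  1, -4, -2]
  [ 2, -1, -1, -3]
A Jordan chain for λ = -5 of length 2:
v_1 = (-4, -2, -2, 2)ᵀ
v_2 = (1, 0, 0, 0)ᵀ

Let N = A − (-5)·I. We want v_2 with N^2 v_2 = 0 but N^1 v_2 ≠ 0; then v_{j-1} := N · v_j for j = 2, …, 2.

Pick v_2 = (1, 0, 0, 0)ᵀ.
Then v_1 = N · v_2 = (-4, -2, -2, 2)ᵀ.

Sanity check: (A − (-5)·I) v_1 = (0, 0, 0, 0)ᵀ = 0. ✓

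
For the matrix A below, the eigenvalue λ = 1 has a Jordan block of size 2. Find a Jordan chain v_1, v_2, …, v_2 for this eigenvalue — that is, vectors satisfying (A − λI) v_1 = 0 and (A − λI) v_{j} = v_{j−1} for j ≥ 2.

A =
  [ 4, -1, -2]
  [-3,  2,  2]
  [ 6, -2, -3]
A Jordan chain for λ = 1 of length 2:
v_1 = (3, -3, 6)ᵀ
v_2 = (1, 0, 0)ᵀ

Let N = A − (1)·I. We want v_2 with N^2 v_2 = 0 but N^1 v_2 ≠ 0; then v_{j-1} := N · v_j for j = 2, …, 2.

Pick v_2 = (1, 0, 0)ᵀ.
Then v_1 = N · v_2 = (3, -3, 6)ᵀ.

Sanity check: (A − (1)·I) v_1 = (0, 0, 0)ᵀ = 0. ✓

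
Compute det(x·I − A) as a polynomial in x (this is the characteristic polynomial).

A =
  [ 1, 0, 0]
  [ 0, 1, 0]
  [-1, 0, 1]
x^3 - 3*x^2 + 3*x - 1

Expanding det(x·I − A) (e.g. by cofactor expansion or by noting that A is similar to its Jordan form J, which has the same characteristic polynomial as A) gives
  χ_A(x) = x^3 - 3*x^2 + 3*x - 1
which factors as (x - 1)^3. The eigenvalues (with algebraic multiplicities) are λ = 1 with multiplicity 3.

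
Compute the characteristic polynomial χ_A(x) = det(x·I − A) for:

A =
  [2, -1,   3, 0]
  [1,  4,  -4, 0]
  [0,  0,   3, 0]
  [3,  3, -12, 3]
x^4 - 12*x^3 + 54*x^2 - 108*x + 81

Expanding det(x·I − A) (e.g. by cofactor expansion or by noting that A is similar to its Jordan form J, which has the same characteristic polynomial as A) gives
  χ_A(x) = x^4 - 12*x^3 + 54*x^2 - 108*x + 81
which factors as (x - 3)^4. The eigenvalues (with algebraic multiplicities) are λ = 3 with multiplicity 4.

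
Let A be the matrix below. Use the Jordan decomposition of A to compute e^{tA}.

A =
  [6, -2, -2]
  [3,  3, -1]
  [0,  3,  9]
e^{tA} =
  [-3*t^2*exp(6*t) + exp(6*t), -2*t*exp(6*t), -2*t^2*exp(6*t) - 2*t*exp(6*t)]
  [-9*t^2*exp(6*t)/2 + 3*t*exp(6*t), -3*t*exp(6*t) + exp(6*t), -3*t^2*exp(6*t) - t*exp(6*t)]
  [9*t^2*exp(6*t)/2, 3*t*exp(6*t), 3*t^2*exp(6*t) + 3*t*exp(6*t) + exp(6*t)]

Strategy: write A = P · J · P⁻¹ where J is a Jordan canonical form, so e^{tA} = P · e^{tJ} · P⁻¹, and e^{tJ} can be computed block-by-block.

A has Jordan form
J =
  [6, 1, 0]
  [0, 6, 1]
  [0, 0, 6]
(up to reordering of blocks).

Per-block formulas:
  For a 3×3 Jordan block J_3(6): exp(t · J_3(6)) = e^(6t)·(I + t·N + (t^2/2)·N^2), where N is the 3×3 nilpotent shift.

After assembling e^{tJ} and conjugating by P, we get:

e^{tA} =
  [-3*t^2*exp(6*t) + exp(6*t), -2*t*exp(6*t), -2*t^2*exp(6*t) - 2*t*exp(6*t)]
  [-9*t^2*exp(6*t)/2 + 3*t*exp(6*t), -3*t*exp(6*t) + exp(6*t), -3*t^2*exp(6*t) - t*exp(6*t)]
  [9*t^2*exp(6*t)/2, 3*t*exp(6*t), 3*t^2*exp(6*t) + 3*t*exp(6*t) + exp(6*t)]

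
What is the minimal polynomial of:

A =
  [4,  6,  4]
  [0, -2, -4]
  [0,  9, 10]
x^2 - 8*x + 16

The characteristic polynomial is χ_A(x) = (x - 4)^3, so the eigenvalues are known. The minimal polynomial is
  m_A(x) = Π_λ (x − λ)^{k_λ}
where k_λ is the size of the *largest* Jordan block for λ (equivalently, the smallest k with (A − λI)^k v = 0 for every generalised eigenvector v of λ).

  λ = 4: largest Jordan block has size 2, contributing (x − 4)^2

So m_A(x) = (x - 4)^2 = x^2 - 8*x + 16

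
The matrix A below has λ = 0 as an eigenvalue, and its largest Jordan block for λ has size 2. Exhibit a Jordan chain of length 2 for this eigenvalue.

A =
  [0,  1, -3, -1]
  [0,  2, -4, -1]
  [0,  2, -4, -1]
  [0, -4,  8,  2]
A Jordan chain for λ = 0 of length 2:
v_1 = (1, 2, 2, -4)ᵀ
v_2 = (0, 1, 0, 0)ᵀ

Let N = A − (0)·I. We want v_2 with N^2 v_2 = 0 but N^1 v_2 ≠ 0; then v_{j-1} := N · v_j for j = 2, …, 2.

Pick v_2 = (0, 1, 0, 0)ᵀ.
Then v_1 = N · v_2 = (1, 2, 2, -4)ᵀ.

Sanity check: (A − (0)·I) v_1 = (0, 0, 0, 0)ᵀ = 0. ✓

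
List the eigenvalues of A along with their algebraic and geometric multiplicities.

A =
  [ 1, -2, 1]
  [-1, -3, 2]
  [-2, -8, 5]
λ = 1: alg = 3, geom = 1

Step 1 — factor the characteristic polynomial to read off the algebraic multiplicities:
  χ_A(x) = (x - 1)^3

Step 2 — compute geometric multiplicities via the rank-nullity identity g(λ) = n − rank(A − λI):
  rank(A − (1)·I) = 2, so dim ker(A − (1)·I) = n − 2 = 1

Summary:
  λ = 1: algebraic multiplicity = 3, geometric multiplicity = 1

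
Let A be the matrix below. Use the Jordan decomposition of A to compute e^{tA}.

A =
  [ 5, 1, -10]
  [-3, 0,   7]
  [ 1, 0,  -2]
e^{tA} =
  [3*t^2*exp(t)/2 + 4*t*exp(t) + exp(t), 3*t^2*exp(t)/2 + t*exp(t), -3*t^2*exp(t)/2 - 10*t*exp(t)]
  [-t^2*exp(t) - 3*t*exp(t), -t^2*exp(t) - t*exp(t) + exp(t), t^2*exp(t) + 7*t*exp(t)]
  [t^2*exp(t)/2 + t*exp(t), t^2*exp(t)/2, -t^2*exp(t)/2 - 3*t*exp(t) + exp(t)]

Strategy: write A = P · J · P⁻¹ where J is a Jordan canonical form, so e^{tA} = P · e^{tJ} · P⁻¹, and e^{tJ} can be computed block-by-block.

A has Jordan form
J =
  [1, 1, 0]
  [0, 1, 1]
  [0, 0, 1]
(up to reordering of blocks).

Per-block formulas:
  For a 3×3 Jordan block J_3(1): exp(t · J_3(1)) = e^(1t)·(I + t·N + (t^2/2)·N^2), where N is the 3×3 nilpotent shift.

After assembling e^{tJ} and conjugating by P, we get:

e^{tA} =
  [3*t^2*exp(t)/2 + 4*t*exp(t) + exp(t), 3*t^2*exp(t)/2 + t*exp(t), -3*t^2*exp(t)/2 - 10*t*exp(t)]
  [-t^2*exp(t) - 3*t*exp(t), -t^2*exp(t) - t*exp(t) + exp(t), t^2*exp(t) + 7*t*exp(t)]
  [t^2*exp(t)/2 + t*exp(t), t^2*exp(t)/2, -t^2*exp(t)/2 - 3*t*exp(t) + exp(t)]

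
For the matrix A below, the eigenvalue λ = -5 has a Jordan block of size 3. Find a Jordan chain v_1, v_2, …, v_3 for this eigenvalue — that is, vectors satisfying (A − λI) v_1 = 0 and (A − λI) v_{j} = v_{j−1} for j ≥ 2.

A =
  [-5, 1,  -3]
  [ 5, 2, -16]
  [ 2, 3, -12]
A Jordan chain for λ = -5 of length 3:
v_1 = (-1, 3, 1)ᵀ
v_2 = (0, 5, 2)ᵀ
v_3 = (1, 0, 0)ᵀ

Let N = A − (-5)·I. We want v_3 with N^3 v_3 = 0 but N^2 v_3 ≠ 0; then v_{j-1} := N · v_j for j = 3, …, 2.

Pick v_3 = (1, 0, 0)ᵀ.
Then v_2 = N · v_3 = (0, 5, 2)ᵀ.
Then v_1 = N · v_2 = (-1, 3, 1)ᵀ.

Sanity check: (A − (-5)·I) v_1 = (0, 0, 0)ᵀ = 0. ✓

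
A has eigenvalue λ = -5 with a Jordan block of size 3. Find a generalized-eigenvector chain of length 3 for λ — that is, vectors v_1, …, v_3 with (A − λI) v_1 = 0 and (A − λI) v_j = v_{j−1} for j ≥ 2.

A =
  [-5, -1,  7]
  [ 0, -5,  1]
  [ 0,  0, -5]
A Jordan chain for λ = -5 of length 3:
v_1 = (-1, 0, 0)ᵀ
v_2 = (7, 1, 0)ᵀ
v_3 = (0, 0, 1)ᵀ

Let N = A − (-5)·I. We want v_3 with N^3 v_3 = 0 but N^2 v_3 ≠ 0; then v_{j-1} := N · v_j for j = 3, …, 2.

Pick v_3 = (0, 0, 1)ᵀ.
Then v_2 = N · v_3 = (7, 1, 0)ᵀ.
Then v_1 = N · v_2 = (-1, 0, 0)ᵀ.

Sanity check: (A − (-5)·I) v_1 = (0, 0, 0)ᵀ = 0. ✓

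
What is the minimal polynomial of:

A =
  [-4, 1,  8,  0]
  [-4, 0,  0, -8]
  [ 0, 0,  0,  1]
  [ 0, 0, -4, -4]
x^2 + 4*x + 4

The characteristic polynomial is χ_A(x) = (x + 2)^4, so the eigenvalues are known. The minimal polynomial is
  m_A(x) = Π_λ (x − λ)^{k_λ}
where k_λ is the size of the *largest* Jordan block for λ (equivalently, the smallest k with (A − λI)^k v = 0 for every generalised eigenvector v of λ).

  λ = -2: largest Jordan block has size 2, contributing (x + 2)^2

So m_A(x) = (x + 2)^2 = x^2 + 4*x + 4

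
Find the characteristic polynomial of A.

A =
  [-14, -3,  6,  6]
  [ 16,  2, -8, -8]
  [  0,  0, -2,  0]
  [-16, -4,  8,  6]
x^4 + 8*x^3 + 24*x^2 + 32*x + 16

Expanding det(x·I − A) (e.g. by cofactor expansion or by noting that A is similar to its Jordan form J, which has the same characteristic polynomial as A) gives
  χ_A(x) = x^4 + 8*x^3 + 24*x^2 + 32*x + 16
which factors as (x + 2)^4. The eigenvalues (with algebraic multiplicities) are λ = -2 with multiplicity 4.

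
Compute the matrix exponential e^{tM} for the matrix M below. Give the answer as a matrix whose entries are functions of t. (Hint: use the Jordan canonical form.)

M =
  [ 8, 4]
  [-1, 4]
e^{tM} =
  [2*t*exp(6*t) + exp(6*t), 4*t*exp(6*t)]
  [-t*exp(6*t), -2*t*exp(6*t) + exp(6*t)]

Strategy: write M = P · J · P⁻¹ where J is a Jordan canonical form, so e^{tM} = P · e^{tJ} · P⁻¹, and e^{tJ} can be computed block-by-block.

M has Jordan form
J =
  [6, 1]
  [0, 6]
(up to reordering of blocks).

Per-block formulas:
  For a 2×2 Jordan block J_2(6): exp(t · J_2(6)) = e^(6t)·(I + t·N), where N is the 2×2 nilpotent shift.

After assembling e^{tJ} and conjugating by P, we get:

e^{tM} =
  [2*t*exp(6*t) + exp(6*t), 4*t*exp(6*t)]
  [-t*exp(6*t), -2*t*exp(6*t) + exp(6*t)]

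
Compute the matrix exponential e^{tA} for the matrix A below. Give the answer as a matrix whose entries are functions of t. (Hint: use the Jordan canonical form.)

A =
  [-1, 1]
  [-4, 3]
e^{tA} =
  [-2*t*exp(t) + exp(t), t*exp(t)]
  [-4*t*exp(t), 2*t*exp(t) + exp(t)]

Strategy: write A = P · J · P⁻¹ where J is a Jordan canonical form, so e^{tA} = P · e^{tJ} · P⁻¹, and e^{tJ} can be computed block-by-block.

A has Jordan form
J =
  [1, 1]
  [0, 1]
(up to reordering of blocks).

Per-block formulas:
  For a 2×2 Jordan block J_2(1): exp(t · J_2(1)) = e^(1t)·(I + t·N), where N is the 2×2 nilpotent shift.

After assembling e^{tJ} and conjugating by P, we get:

e^{tA} =
  [-2*t*exp(t) + exp(t), t*exp(t)]
  [-4*t*exp(t), 2*t*exp(t) + exp(t)]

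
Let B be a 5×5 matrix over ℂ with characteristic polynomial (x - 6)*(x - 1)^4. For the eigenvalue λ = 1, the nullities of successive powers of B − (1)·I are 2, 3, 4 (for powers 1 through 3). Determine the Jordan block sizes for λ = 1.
Block sizes for λ = 1: [3, 1]

From the dimensions of kernels of powers, the number of Jordan blocks of size at least j is d_j − d_{j−1} where d_j = dim ker(N^j) (with d_0 = 0). Computing the differences gives [2, 1, 1].
The number of blocks of size exactly k is (#blocks of size ≥ k) − (#blocks of size ≥ k + 1), so the partition is: 1 block(s) of size 1, 1 block(s) of size 3.
In nonincreasing order the block sizes are [3, 1].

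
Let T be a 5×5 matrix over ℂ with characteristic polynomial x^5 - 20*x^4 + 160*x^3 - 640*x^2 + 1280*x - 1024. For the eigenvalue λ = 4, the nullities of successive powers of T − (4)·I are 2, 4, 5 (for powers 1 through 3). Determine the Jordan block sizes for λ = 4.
Block sizes for λ = 4: [3, 2]

From the dimensions of kernels of powers, the number of Jordan blocks of size at least j is d_j − d_{j−1} where d_j = dim ker(N^j) (with d_0 = 0). Computing the differences gives [2, 2, 1].
The number of blocks of size exactly k is (#blocks of size ≥ k) − (#blocks of size ≥ k + 1), so the partition is: 1 block(s) of size 2, 1 block(s) of size 3.
In nonincreasing order the block sizes are [3, 2].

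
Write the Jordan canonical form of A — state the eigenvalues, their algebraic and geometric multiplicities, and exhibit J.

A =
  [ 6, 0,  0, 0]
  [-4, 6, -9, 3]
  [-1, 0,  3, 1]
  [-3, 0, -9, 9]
J_2(6) ⊕ J_2(6)

The characteristic polynomial is
  det(x·I − A) = x^4 - 24*x^3 + 216*x^2 - 864*x + 1296 = (x - 6)^4

Eigenvalues and multiplicities (the geometric multiplicity of λ is n − rank(A − λI), which equals the number of Jordan blocks for λ):
  λ = 6: algebraic multiplicity = 4, geometric multiplicity = 2

Determining the block sizes for each eigenvalue:
  λ = 6: with am = 4 and gm = 2, the partition is not yet determined (e.g. several partitions of 4 into 2 parts exist). Let N = A − (6)·I. Computing rank(N^1) = 2, rank(N^2) = 0; the number of blocks of size ≥ j is rank(N^{j−1}) − rank(N^j), giving [2, 2]. So we have 2 block(s) of size 2 → block sizes [2, 2]

Assembling the blocks gives a Jordan form
J =
  [6, 1, 0, 0]
  [0, 6, 0, 0]
  [0, 0, 6, 1]
  [0, 0, 0, 6]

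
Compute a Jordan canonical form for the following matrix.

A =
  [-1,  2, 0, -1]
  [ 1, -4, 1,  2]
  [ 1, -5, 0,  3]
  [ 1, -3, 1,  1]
J_3(-1) ⊕ J_1(-1)

The characteristic polynomial is
  det(x·I − A) = x^4 + 4*x^3 + 6*x^2 + 4*x + 1 = (x + 1)^4

Eigenvalues and multiplicities (the geometric multiplicity of λ is n − rank(A − λI), which equals the number of Jordan blocks for λ):
  λ = -1: algebraic multiplicity = 4, geometric multiplicity = 2

Determining the block sizes for each eigenvalue:
  λ = -1: with am = 4 and gm = 2, the partition is not yet determined (e.g. several partitions of 4 into 2 parts exist). Let N = A − (-1)·I. Computing rank(N^1) = 2, rank(N^2) = 1, rank(N^3) = 0; the number of blocks of size ≥ j is rank(N^{j−1}) − rank(N^j), giving [2, 1, 1]. So we have 1 block(s) of size 3, 1 block(s) of size 1 → block sizes [3, 1]

Assembling the blocks gives a Jordan form
J =
  [-1,  1,  0,  0]
  [ 0, -1,  1,  0]
  [ 0,  0, -1,  0]
  [ 0,  0,  0, -1]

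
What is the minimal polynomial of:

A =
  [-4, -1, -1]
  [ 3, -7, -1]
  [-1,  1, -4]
x^3 + 15*x^2 + 75*x + 125

The characteristic polynomial is χ_A(x) = (x + 5)^3, so the eigenvalues are known. The minimal polynomial is
  m_A(x) = Π_λ (x − λ)^{k_λ}
where k_λ is the size of the *largest* Jordan block for λ (equivalently, the smallest k with (A − λI)^k v = 0 for every generalised eigenvector v of λ).

  λ = -5: largest Jordan block has size 3, contributing (x + 5)^3

So m_A(x) = (x + 5)^3 = x^3 + 15*x^2 + 75*x + 125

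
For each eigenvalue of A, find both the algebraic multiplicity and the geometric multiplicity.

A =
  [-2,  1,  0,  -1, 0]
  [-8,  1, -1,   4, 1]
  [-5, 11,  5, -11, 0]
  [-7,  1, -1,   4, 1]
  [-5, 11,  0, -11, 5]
λ = -1: alg = 2, geom = 1; λ = 5: alg = 3, geom = 2

Step 1 — factor the characteristic polynomial to read off the algebraic multiplicities:
  χ_A(x) = (x - 5)^3*(x + 1)^2

Step 2 — compute geometric multiplicities via the rank-nullity identity g(λ) = n − rank(A − λI):
  rank(A − (-1)·I) = 4, so dim ker(A − (-1)·I) = n − 4 = 1
  rank(A − (5)·I) = 3, so dim ker(A − (5)·I) = n − 3 = 2

Summary:
  λ = -1: algebraic multiplicity = 2, geometric multiplicity = 1
  λ = 5: algebraic multiplicity = 3, geometric multiplicity = 2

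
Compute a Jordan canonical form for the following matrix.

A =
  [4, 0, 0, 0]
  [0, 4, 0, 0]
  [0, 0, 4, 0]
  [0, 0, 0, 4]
J_1(4) ⊕ J_1(4) ⊕ J_1(4) ⊕ J_1(4)

The characteristic polynomial is
  det(x·I − A) = x^4 - 16*x^3 + 96*x^2 - 256*x + 256 = (x - 4)^4

Eigenvalues and multiplicities (the geometric multiplicity of λ is n − rank(A − λI), which equals the number of Jordan blocks for λ):
  λ = 4: algebraic multiplicity = 4, geometric multiplicity = 4

Determining the block sizes for each eigenvalue:
  λ = 4: gm = am = 4, so every block has size 1 → block sizes [1, 1, 1, 1]

Assembling the blocks gives a Jordan form
J =
  [4, 0, 0, 0]
  [0, 4, 0, 0]
  [0, 0, 4, 0]
  [0, 0, 0, 4]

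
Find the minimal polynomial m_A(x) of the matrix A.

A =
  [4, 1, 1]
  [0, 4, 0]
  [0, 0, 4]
x^2 - 8*x + 16

The characteristic polynomial is χ_A(x) = (x - 4)^3, so the eigenvalues are known. The minimal polynomial is
  m_A(x) = Π_λ (x − λ)^{k_λ}
where k_λ is the size of the *largest* Jordan block for λ (equivalently, the smallest k with (A − λI)^k v = 0 for every generalised eigenvector v of λ).

  λ = 4: largest Jordan block has size 2, contributing (x − 4)^2

So m_A(x) = (x - 4)^2 = x^2 - 8*x + 16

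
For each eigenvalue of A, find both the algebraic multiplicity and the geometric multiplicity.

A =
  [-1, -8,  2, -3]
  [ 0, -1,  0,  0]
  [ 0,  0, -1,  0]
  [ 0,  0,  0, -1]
λ = -1: alg = 4, geom = 3

Step 1 — factor the characteristic polynomial to read off the algebraic multiplicities:
  χ_A(x) = (x + 1)^4

Step 2 — compute geometric multiplicities via the rank-nullity identity g(λ) = n − rank(A − λI):
  rank(A − (-1)·I) = 1, so dim ker(A − (-1)·I) = n − 1 = 3

Summary:
  λ = -1: algebraic multiplicity = 4, geometric multiplicity = 3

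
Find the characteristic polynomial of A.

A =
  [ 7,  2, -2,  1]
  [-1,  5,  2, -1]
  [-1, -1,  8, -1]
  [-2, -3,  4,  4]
x^4 - 24*x^3 + 216*x^2 - 864*x + 1296

Expanding det(x·I − A) (e.g. by cofactor expansion or by noting that A is similar to its Jordan form J, which has the same characteristic polynomial as A) gives
  χ_A(x) = x^4 - 24*x^3 + 216*x^2 - 864*x + 1296
which factors as (x - 6)^4. The eigenvalues (with algebraic multiplicities) are λ = 6 with multiplicity 4.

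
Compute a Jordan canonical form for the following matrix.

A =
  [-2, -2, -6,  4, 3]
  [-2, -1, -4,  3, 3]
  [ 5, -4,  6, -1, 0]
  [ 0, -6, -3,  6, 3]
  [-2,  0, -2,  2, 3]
J_1(0) ⊕ J_3(3) ⊕ J_1(3)

The characteristic polynomial is
  det(x·I − A) = x^5 - 12*x^4 + 54*x^3 - 108*x^2 + 81*x = x*(x - 3)^4

Eigenvalues and multiplicities (the geometric multiplicity of λ is n − rank(A − λI), which equals the number of Jordan blocks for λ):
  λ = 0: algebraic multiplicity = 1, geometric multiplicity = 1
  λ = 3: algebraic multiplicity = 4, geometric multiplicity = 2

Determining the block sizes for each eigenvalue:
  λ = 0: one block (gm = 1), so the single block has size am = 1 → block sizes [1]
  λ = 3: with am = 4 and gm = 2, the partition is not yet determined (e.g. several partitions of 4 into 2 parts exist). Let N = A − (3)·I. Computing rank(N^1) = 3, rank(N^2) = 2, rank(N^3) = 1; the number of blocks of size ≥ j is rank(N^{j−1}) − rank(N^j), giving [2, 1, 1]. So we have 1 block(s) of size 3, 1 block(s) of size 1 → block sizes [3, 1]

Assembling the blocks gives a Jordan form
J =
  [0, 0, 0, 0, 0]
  [0, 3, 1, 0, 0]
  [0, 0, 3, 1, 0]
  [0, 0, 0, 3, 0]
  [0, 0, 0, 0, 3]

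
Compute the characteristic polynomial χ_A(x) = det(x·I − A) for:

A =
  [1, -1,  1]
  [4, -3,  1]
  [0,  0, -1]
x^3 + 3*x^2 + 3*x + 1

Expanding det(x·I − A) (e.g. by cofactor expansion or by noting that A is similar to its Jordan form J, which has the same characteristic polynomial as A) gives
  χ_A(x) = x^3 + 3*x^2 + 3*x + 1
which factors as (x + 1)^3. The eigenvalues (with algebraic multiplicities) are λ = -1 with multiplicity 3.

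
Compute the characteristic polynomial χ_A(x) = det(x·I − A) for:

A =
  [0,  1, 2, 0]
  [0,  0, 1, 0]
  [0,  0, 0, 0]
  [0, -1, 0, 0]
x^4

Expanding det(x·I − A) (e.g. by cofactor expansion or by noting that A is similar to its Jordan form J, which has the same characteristic polynomial as A) gives
  χ_A(x) = x^4
which factors as x^4. The eigenvalues (with algebraic multiplicities) are λ = 0 with multiplicity 4.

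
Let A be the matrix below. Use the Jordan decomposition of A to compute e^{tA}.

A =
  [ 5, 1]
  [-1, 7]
e^{tA} =
  [-t*exp(6*t) + exp(6*t), t*exp(6*t)]
  [-t*exp(6*t), t*exp(6*t) + exp(6*t)]

Strategy: write A = P · J · P⁻¹ where J is a Jordan canonical form, so e^{tA} = P · e^{tJ} · P⁻¹, and e^{tJ} can be computed block-by-block.

A has Jordan form
J =
  [6, 1]
  [0, 6]
(up to reordering of blocks).

Per-block formulas:
  For a 2×2 Jordan block J_2(6): exp(t · J_2(6)) = e^(6t)·(I + t·N), where N is the 2×2 nilpotent shift.

After assembling e^{tJ} and conjugating by P, we get:

e^{tA} =
  [-t*exp(6*t) + exp(6*t), t*exp(6*t)]
  [-t*exp(6*t), t*exp(6*t) + exp(6*t)]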